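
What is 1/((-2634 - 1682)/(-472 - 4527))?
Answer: 4999/4316 ≈ 1.1582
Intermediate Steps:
1/((-2634 - 1682)/(-472 - 4527)) = 1/(-4316/(-4999)) = 1/(-4316*(-1/4999)) = 1/(4316/4999) = 4999/4316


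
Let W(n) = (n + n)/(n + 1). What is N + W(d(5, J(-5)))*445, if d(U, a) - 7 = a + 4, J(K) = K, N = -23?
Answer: 5179/7 ≈ 739.86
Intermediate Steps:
d(U, a) = 11 + a (d(U, a) = 7 + (a + 4) = 7 + (4 + a) = 11 + a)
W(n) = 2*n/(1 + n) (W(n) = (2*n)/(1 + n) = 2*n/(1 + n))
N + W(d(5, J(-5)))*445 = -23 + (2*(11 - 5)/(1 + (11 - 5)))*445 = -23 + (2*6/(1 + 6))*445 = -23 + (2*6/7)*445 = -23 + (2*6*(⅐))*445 = -23 + (12/7)*445 = -23 + 5340/7 = 5179/7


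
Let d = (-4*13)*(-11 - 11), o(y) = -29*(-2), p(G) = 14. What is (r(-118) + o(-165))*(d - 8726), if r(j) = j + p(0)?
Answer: 348772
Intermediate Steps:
o(y) = 58
r(j) = 14 + j (r(j) = j + 14 = 14 + j)
d = 1144 (d = -52*(-22) = 1144)
(r(-118) + o(-165))*(d - 8726) = ((14 - 118) + 58)*(1144 - 8726) = (-104 + 58)*(-7582) = -46*(-7582) = 348772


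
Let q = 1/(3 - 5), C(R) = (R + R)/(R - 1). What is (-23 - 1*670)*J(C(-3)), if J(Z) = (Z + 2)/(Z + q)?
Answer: -4851/2 ≈ -2425.5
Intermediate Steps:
C(R) = 2*R/(-1 + R) (C(R) = (2*R)/(-1 + R) = 2*R/(-1 + R))
q = -½ (q = 1/(-2) = -½ ≈ -0.50000)
J(Z) = (2 + Z)/(-½ + Z) (J(Z) = (Z + 2)/(Z - ½) = (2 + Z)/(-½ + Z))
(-23 - 1*670)*J(C(-3)) = (-23 - 1*670)*(2*(2 + 2*(-3)/(-1 - 3))/(-1 + 2*(2*(-3)/(-1 - 3)))) = (-23 - 670)*(2*(2 + 2*(-3)/(-4))/(-1 + 2*(2*(-3)/(-4)))) = -1386*(2 + 2*(-3)*(-¼))/(-1 + 2*(2*(-3)*(-¼))) = -1386*(2 + 3/2)/(-1 + 2*(3/2)) = -1386*7/((-1 + 3)*2) = -1386*7/(2*2) = -693*7/2 = -4851/2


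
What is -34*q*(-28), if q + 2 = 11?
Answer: 8568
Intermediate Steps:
q = 9 (q = -2 + 11 = 9)
-34*q*(-28) = -34*9*(-28) = -306*(-28) = 8568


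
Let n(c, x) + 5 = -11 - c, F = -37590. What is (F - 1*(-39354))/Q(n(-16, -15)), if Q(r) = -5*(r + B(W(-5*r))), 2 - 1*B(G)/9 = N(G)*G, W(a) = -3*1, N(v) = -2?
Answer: 49/5 ≈ 9.8000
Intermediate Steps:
n(c, x) = -16 - c (n(c, x) = -5 + (-11 - c) = -16 - c)
W(a) = -3
B(G) = 18 + 18*G (B(G) = 18 - (-18)*G = 18 + 18*G)
Q(r) = 180 - 5*r (Q(r) = -5*(r + (18 + 18*(-3))) = -5*(r + (18 - 54)) = -5*(r - 36) = -5*(-36 + r) = 180 - 5*r)
(F - 1*(-39354))/Q(n(-16, -15)) = (-37590 - 1*(-39354))/(180 - 5*(-16 - 1*(-16))) = (-37590 + 39354)/(180 - 5*(-16 + 16)) = 1764/(180 - 5*0) = 1764/(180 + 0) = 1764/180 = 1764*(1/180) = 49/5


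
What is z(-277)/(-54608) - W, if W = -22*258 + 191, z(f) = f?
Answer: 299525157/54608 ≈ 5485.0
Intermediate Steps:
W = -5485 (W = -5676 + 191 = -5485)
z(-277)/(-54608) - W = -277/(-54608) - 1*(-5485) = -277*(-1/54608) + 5485 = 277/54608 + 5485 = 299525157/54608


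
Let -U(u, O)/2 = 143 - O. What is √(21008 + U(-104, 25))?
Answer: 6*√577 ≈ 144.13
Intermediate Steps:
U(u, O) = -286 + 2*O (U(u, O) = -2*(143 - O) = -286 + 2*O)
√(21008 + U(-104, 25)) = √(21008 + (-286 + 2*25)) = √(21008 + (-286 + 50)) = √(21008 - 236) = √20772 = 6*√577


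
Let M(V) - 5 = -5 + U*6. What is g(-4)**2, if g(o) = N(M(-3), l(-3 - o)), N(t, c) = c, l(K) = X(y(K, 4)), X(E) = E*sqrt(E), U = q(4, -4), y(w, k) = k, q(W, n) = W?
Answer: 64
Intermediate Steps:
U = 4
X(E) = E**(3/2)
l(K) = 8 (l(K) = 4**(3/2) = 8)
M(V) = 24 (M(V) = 5 + (-5 + 4*6) = 5 + (-5 + 24) = 5 + 19 = 24)
g(o) = 8
g(-4)**2 = 8**2 = 64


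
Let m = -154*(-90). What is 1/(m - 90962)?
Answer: -1/77102 ≈ -1.2970e-5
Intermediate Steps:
m = 13860 (m = -1*(-13860) = 13860)
1/(m - 90962) = 1/(13860 - 90962) = 1/(-77102) = -1/77102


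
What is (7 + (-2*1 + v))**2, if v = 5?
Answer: 100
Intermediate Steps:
(7 + (-2*1 + v))**2 = (7 + (-2*1 + 5))**2 = (7 + (-2 + 5))**2 = (7 + 3)**2 = 10**2 = 100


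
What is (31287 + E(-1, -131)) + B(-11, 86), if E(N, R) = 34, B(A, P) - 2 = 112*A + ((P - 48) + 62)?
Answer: 30191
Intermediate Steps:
B(A, P) = 16 + P + 112*A (B(A, P) = 2 + (112*A + ((P - 48) + 62)) = 2 + (112*A + ((-48 + P) + 62)) = 2 + (112*A + (14 + P)) = 2 + (14 + P + 112*A) = 16 + P + 112*A)
(31287 + E(-1, -131)) + B(-11, 86) = (31287 + 34) + (16 + 86 + 112*(-11)) = 31321 + (16 + 86 - 1232) = 31321 - 1130 = 30191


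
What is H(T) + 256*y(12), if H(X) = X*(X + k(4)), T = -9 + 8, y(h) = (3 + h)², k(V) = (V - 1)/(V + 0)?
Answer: 230401/4 ≈ 57600.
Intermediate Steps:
k(V) = (-1 + V)/V
T = -1
H(X) = X*(¾ + X) (H(X) = X*(X + (-1 + 4)/4) = X*(X + (¼)*3) = X*(X + ¾) = X*(¾ + X))
H(T) + 256*y(12) = (¼)*(-1)*(3 + 4*(-1)) + 256*(3 + 12)² = (¼)*(-1)*(3 - 4) + 256*15² = (¼)*(-1)*(-1) + 256*225 = ¼ + 57600 = 230401/4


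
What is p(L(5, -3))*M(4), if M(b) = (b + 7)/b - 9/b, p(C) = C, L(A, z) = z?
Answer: -3/2 ≈ -1.5000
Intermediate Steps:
M(b) = -9/b + (7 + b)/b (M(b) = (7 + b)/b - 9/b = -9/b + (7 + b)/b)
p(L(5, -3))*M(4) = -3*(-2 + 4)/4 = -3*2/4 = -3*½ = -3/2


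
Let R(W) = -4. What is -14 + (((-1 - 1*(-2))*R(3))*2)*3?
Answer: -38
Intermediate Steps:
-14 + (((-1 - 1*(-2))*R(3))*2)*3 = -14 + (((-1 - 1*(-2))*(-4))*2)*3 = -14 + (((-1 + 2)*(-4))*2)*3 = -14 + ((1*(-4))*2)*3 = -14 - 4*2*3 = -14 - 8*3 = -14 - 24 = -38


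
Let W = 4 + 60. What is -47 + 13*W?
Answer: 785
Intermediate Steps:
W = 64
-47 + 13*W = -47 + 13*64 = -47 + 832 = 785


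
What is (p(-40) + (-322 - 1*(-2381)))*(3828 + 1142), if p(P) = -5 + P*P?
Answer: 18160380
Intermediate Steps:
p(P) = -5 + P**2
(p(-40) + (-322 - 1*(-2381)))*(3828 + 1142) = ((-5 + (-40)**2) + (-322 - 1*(-2381)))*(3828 + 1142) = ((-5 + 1600) + (-322 + 2381))*4970 = (1595 + 2059)*4970 = 3654*4970 = 18160380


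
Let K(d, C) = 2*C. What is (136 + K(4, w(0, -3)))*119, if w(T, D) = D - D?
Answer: 16184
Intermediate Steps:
w(T, D) = 0
(136 + K(4, w(0, -3)))*119 = (136 + 2*0)*119 = (136 + 0)*119 = 136*119 = 16184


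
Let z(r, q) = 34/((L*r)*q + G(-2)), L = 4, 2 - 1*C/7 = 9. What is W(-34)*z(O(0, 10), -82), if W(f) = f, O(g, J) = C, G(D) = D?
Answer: -578/8035 ≈ -0.071935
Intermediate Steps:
C = -49 (C = 14 - 7*9 = 14 - 63 = -49)
O(g, J) = -49
z(r, q) = 34/(-2 + 4*q*r) (z(r, q) = 34/((4*r)*q - 2) = 34/(4*q*r - 2) = 34/(-2 + 4*q*r))
W(-34)*z(O(0, 10), -82) = -578/(-1 + 2*(-82)*(-49)) = -578/(-1 + 8036) = -578/8035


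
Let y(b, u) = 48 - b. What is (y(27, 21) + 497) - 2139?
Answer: -1621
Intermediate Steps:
(y(27, 21) + 497) - 2139 = ((48 - 1*27) + 497) - 2139 = ((48 - 27) + 497) - 2139 = (21 + 497) - 2139 = 518 - 2139 = -1621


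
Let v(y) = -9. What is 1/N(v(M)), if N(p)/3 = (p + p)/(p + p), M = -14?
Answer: 1/3 ≈ 0.33333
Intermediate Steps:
N(p) = 3 (N(p) = 3*((p + p)/(p + p)) = 3*((2*p)/((2*p))) = 3*((2*p)*(1/(2*p))) = 3*1 = 3)
1/N(v(M)) = 1/3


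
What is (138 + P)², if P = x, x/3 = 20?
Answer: 39204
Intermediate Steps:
x = 60 (x = 3*20 = 60)
P = 60
(138 + P)² = (138 + 60)² = 198² = 39204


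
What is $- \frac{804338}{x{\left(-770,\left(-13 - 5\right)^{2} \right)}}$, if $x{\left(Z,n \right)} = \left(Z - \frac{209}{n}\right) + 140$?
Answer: $\frac{260605512}{204329} \approx 1275.4$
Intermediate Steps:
$x{\left(Z,n \right)} = 140 + Z - \frac{209}{n}$
$- \frac{804338}{x{\left(-770,\left(-13 - 5\right)^{2} \right)}} = - \frac{804338}{140 - 770 - \frac{209}{\left(-13 - 5\right)^{2}}} = - \frac{804338}{140 - 770 - \frac{209}{\left(-18\right)^{2}}} = - \frac{804338}{140 - 770 - \frac{209}{324}} = - \frac{804338}{- \frac{204329}{324}} = \left(-804338\right) \left(- \frac{324}{204329}\right) = \frac{260605512}{204329}$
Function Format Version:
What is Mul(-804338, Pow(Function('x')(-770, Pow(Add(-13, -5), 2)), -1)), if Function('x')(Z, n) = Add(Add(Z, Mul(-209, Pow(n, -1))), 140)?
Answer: Rational(260605512, 204329) ≈ 1275.4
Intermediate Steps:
Function('x')(Z, n) = Add(140, Z, Mul(-209, Pow(n, -1)))
Mul(-804338, Pow(Function('x')(-770, Pow(Add(-13, -5), 2)), -1)) = Mul(-804338, Pow(Add(140, -770, Mul(-209, Pow(Pow(Add(-13, -5), 2), -1))), -1)) = Mul(-804338, Pow(Add(140, -770, Mul(-209, Pow(Pow(-18, 2), -1))), -1)) = Mul(-804338, Pow(Add(140, -770, Mul(-209, Pow(324, -1))), -1)) = Mul(-804338, Pow(Add(140, -770, Mul(-209, Rational(1, 324))), -1)) = Mul(-804338, Pow(Add(140, -770, Rational(-209, 324)), -1)) = Mul(-804338, Pow(Rational(-204329, 324), -1)) = Mul(-804338, Rational(-324, 204329)) = Rational(260605512, 204329)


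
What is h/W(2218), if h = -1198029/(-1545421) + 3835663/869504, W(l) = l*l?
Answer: 6969405156739/6610609101748476416 ≈ 1.0543e-6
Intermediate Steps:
W(l) = l²
h = 6969405156739/1343749741184 (h = -1198029*(-1/1545421) + 3835663*(1/869504) = 1198029/1545421 + 3835663/869504 = 6969405156739/1343749741184 ≈ 5.1865)
h/W(2218) = 6969405156739/(1343749741184*(2218²)) = (6969405156739/1343749741184)/4919524 = (6969405156739/1343749741184)*(1/4919524) = 6969405156739/6610609101748476416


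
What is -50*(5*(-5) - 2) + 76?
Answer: 1426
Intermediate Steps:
-50*(5*(-5) - 2) + 76 = -50*(-25 - 2) + 76 = -50*(-27) + 76 = 1350 + 76 = 1426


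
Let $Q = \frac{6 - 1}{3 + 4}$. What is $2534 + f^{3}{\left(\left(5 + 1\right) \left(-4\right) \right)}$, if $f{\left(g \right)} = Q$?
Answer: $\frac{869287}{343} \approx 2534.4$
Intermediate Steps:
$Q = \frac{5}{7} \approx 0.71429$
$f{\left(g \right)} = \frac{5}{7}$
$2534 + f^{3}{\left(\left(5 + 1\right) \left(-4\right) \right)} = 2534 + \left(\frac{5}{7}\right)^{3} = 2534 + \frac{125}{343} = \frac{869287}{343}$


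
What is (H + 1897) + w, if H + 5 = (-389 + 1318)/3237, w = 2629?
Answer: 14635406/3237 ≈ 4521.3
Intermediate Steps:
H = -15256/3237 (H = -5 + (-389 + 1318)/3237 = -5 + 929*(1/3237) = -5 + 929/3237 = -15256/3237 ≈ -4.7130)
(H + 1897) + w = (-15256/3237 + 1897) + 2629 = 6125333/3237 + 2629 = 14635406/3237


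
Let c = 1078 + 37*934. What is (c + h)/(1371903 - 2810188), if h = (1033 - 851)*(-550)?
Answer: 3792/84605 ≈ 0.044820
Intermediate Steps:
h = -100100 (h = 182*(-550) = -100100)
c = 35636 (c = 1078 + 34558 = 35636)
(c + h)/(1371903 - 2810188) = (35636 - 100100)/(1371903 - 2810188) = -64464/(-1438285) = -64464*(-1/1438285) = 3792/84605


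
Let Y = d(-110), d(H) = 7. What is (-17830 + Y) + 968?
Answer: -16855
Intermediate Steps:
Y = 7
(-17830 + Y) + 968 = (-17830 + 7) + 968 = -17823 + 968 = -16855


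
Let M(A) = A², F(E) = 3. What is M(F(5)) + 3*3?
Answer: 18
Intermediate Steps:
M(F(5)) + 3*3 = 3² + 3*3 = 9 + 9 = 18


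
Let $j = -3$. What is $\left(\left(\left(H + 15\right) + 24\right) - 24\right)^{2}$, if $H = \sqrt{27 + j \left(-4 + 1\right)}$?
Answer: $441$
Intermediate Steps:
$H = 6$ ($H = \sqrt{27 - 3 \left(-4 + 1\right)} = \sqrt{27 - -9} = \sqrt{27 + 9} = \sqrt{36} = 6$)
$\left(\left(\left(H + 15\right) + 24\right) - 24\right)^{2} = \left(\left(\left(6 + 15\right) + 24\right) - 24\right)^{2} = \left(\left(21 + 24\right) - 24\right)^{2} = \left(45 - 24\right)^{2} = 21^{2} = 441$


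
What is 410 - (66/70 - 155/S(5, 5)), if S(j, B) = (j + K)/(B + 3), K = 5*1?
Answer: 18657/35 ≈ 533.06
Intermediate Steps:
K = 5
S(j, B) = (5 + j)/(3 + B) (S(j, B) = (j + 5)/(B + 3) = (5 + j)/(3 + B))
410 - (66/70 - 155/S(5, 5)) = 410 - (66/70 - 155*(3 + 5)/(5 + 5)) = 410 - (66*(1/70) - 155/(10/8)) = 410 - (33/35 - 155/((1/8)*10)) = 410 - (33/35 - 155/5/4) = 410 - (33/35 - 155*4/5) = 410 - (33/35 - 124) = 410 - 1*(-4307/35) = 410 + 4307/35 = 18657/35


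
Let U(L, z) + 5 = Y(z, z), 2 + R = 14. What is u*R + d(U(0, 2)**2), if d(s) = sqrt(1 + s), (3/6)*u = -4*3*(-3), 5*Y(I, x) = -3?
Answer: 864 + sqrt(809)/5 ≈ 869.69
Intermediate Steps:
R = 12 (R = -2 + 14 = 12)
Y(I, x) = -3/5 (Y(I, x) = (1/5)*(-3) = -3/5)
U(L, z) = -28/5 (U(L, z) = -5 - 3/5 = -28/5)
u = 72 (u = 2*(-4*3*(-3)) = 2*(-12*(-3)) = 2*36 = 72)
u*R + d(U(0, 2)**2) = 72*12 + sqrt(1 + (-28/5)**2) = 864 + sqrt(1 + 784/25) = 864 + sqrt(809/25) = 864 + sqrt(809)/5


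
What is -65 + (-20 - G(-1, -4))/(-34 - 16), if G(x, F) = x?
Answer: -3231/50 ≈ -64.620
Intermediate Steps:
-65 + (-20 - G(-1, -4))/(-34 - 16) = -65 + (-20 - 1*(-1))/(-34 - 16) = -65 + (-20 + 1)/(-50) = -65 - 19*(-1/50) = -65 + 19/50 = -3231/50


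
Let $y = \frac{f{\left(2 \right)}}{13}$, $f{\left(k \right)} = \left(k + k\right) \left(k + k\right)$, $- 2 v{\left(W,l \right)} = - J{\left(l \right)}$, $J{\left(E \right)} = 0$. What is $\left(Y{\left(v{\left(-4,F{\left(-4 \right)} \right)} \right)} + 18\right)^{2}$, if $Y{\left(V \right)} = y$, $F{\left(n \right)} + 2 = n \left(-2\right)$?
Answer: $\frac{62500}{169} \approx 369.82$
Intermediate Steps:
$F{\left(n \right)} = -2 - 2 n$ ($F{\left(n \right)} = -2 + n \left(-2\right) = -2 - 2 n$)
$v{\left(W,l \right)} = 0$ ($v{\left(W,l \right)} = - \frac{\left(-1\right) 0}{2} = \left(- \frac{1}{2}\right) 0 = 0$)
$f{\left(k \right)} = 4 k^{2}$ ($f{\left(k \right)} = 2 k 2 k = 4 k^{2}$)
$y = \frac{16}{13}$ ($y = \frac{4 \cdot 2^{2}}{13} = 4 \cdot 4 \cdot \frac{1}{13} = 16 \cdot \frac{1}{13} = \frac{16}{13} \approx 1.2308$)
$Y{\left(V \right)} = \frac{16}{13}$
$\left(Y{\left(v{\left(-4,F{\left(-4 \right)} \right)} \right)} + 18\right)^{2} = \left(\frac{16}{13} + 18\right)^{2} = \left(\frac{250}{13}\right)^{2} = \frac{62500}{169}$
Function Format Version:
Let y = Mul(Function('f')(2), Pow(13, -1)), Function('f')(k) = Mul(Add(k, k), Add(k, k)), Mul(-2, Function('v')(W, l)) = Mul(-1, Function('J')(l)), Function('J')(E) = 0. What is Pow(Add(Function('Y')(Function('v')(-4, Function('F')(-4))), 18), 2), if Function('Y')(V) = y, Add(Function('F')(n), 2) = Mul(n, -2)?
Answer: Rational(62500, 169) ≈ 369.82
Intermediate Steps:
Function('F')(n) = Add(-2, Mul(-2, n)) (Function('F')(n) = Add(-2, Mul(n, -2)) = Add(-2, Mul(-2, n)))
Function('v')(W, l) = 0 (Function('v')(W, l) = Mul(Rational(-1, 2), Mul(-1, 0)) = Mul(Rational(-1, 2), 0) = 0)
Function('f')(k) = Mul(4, Pow(k, 2)) (Function('f')(k) = Mul(Mul(2, k), Mul(2, k)) = Mul(4, Pow(k, 2)))
y = Rational(16, 13) (y = Mul(Mul(4, Pow(2, 2)), Pow(13, -1)) = Mul(Mul(4, 4), Rational(1, 13)) = Mul(16, Rational(1, 13)) = Rational(16, 13) ≈ 1.2308)
Function('Y')(V) = Rational(16, 13)
Pow(Add(Function('Y')(Function('v')(-4, Function('F')(-4))), 18), 2) = Pow(Add(Rational(16, 13), 18), 2) = Pow(Rational(250, 13), 2) = Rational(62500, 169)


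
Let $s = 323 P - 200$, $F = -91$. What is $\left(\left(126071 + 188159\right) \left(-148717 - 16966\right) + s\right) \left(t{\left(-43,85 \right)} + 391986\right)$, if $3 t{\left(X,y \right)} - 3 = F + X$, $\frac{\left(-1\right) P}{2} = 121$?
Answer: $- \frac{61216666570246112}{3} \approx -2.0406 \cdot 10^{16}$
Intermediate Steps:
$P = -242$ ($P = \left(-2\right) 121 = -242$)
$s = -78366$ ($s = 323 \left(-242\right) - 200 = -78166 - 200 = -78366$)
$t{\left(X,y \right)} = - \frac{88}{3} + \frac{X}{3}$ ($t{\left(X,y \right)} = 1 + \frac{-91 + X}{3} = 1 + \left(- \frac{91}{3} + \frac{X}{3}\right) = - \frac{88}{3} + \frac{X}{3}$)
$\left(\left(126071 + 188159\right) \left(-148717 - 16966\right) + s\right) \left(t{\left(-43,85 \right)} + 391986\right) = \left(\left(126071 + 188159\right) \left(-148717 - 16966\right) - 78366\right) \left(\left(- \frac{88}{3} + \frac{1}{3} \left(-43\right)\right) + 391986\right) = \left(314230 \left(-165683\right) - 78366\right) \left(\left(- \frac{88}{3} - \frac{43}{3}\right) + 391986\right) = \left(-52062569090 - 78366\right) \left(- \frac{131}{3} + 391986\right) = \left(-52062647456\right) \frac{1175827}{3} = - \frac{61216666570246112}{3}$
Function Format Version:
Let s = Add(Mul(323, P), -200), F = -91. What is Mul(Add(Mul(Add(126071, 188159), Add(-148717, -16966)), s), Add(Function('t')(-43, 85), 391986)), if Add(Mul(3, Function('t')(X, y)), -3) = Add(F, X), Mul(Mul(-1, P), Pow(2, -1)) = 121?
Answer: Rational(-61216666570246112, 3) ≈ -2.0406e+16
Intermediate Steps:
P = -242 (P = Mul(-2, 121) = -242)
s = -78366 (s = Add(Mul(323, -242), -200) = Add(-78166, -200) = -78366)
Function('t')(X, y) = Add(Rational(-88, 3), Mul(Rational(1, 3), X)) (Function('t')(X, y) = Add(1, Mul(Rational(1, 3), Add(-91, X))) = Add(1, Add(Rational(-91, 3), Mul(Rational(1, 3), X))) = Add(Rational(-88, 3), Mul(Rational(1, 3), X)))
Mul(Add(Mul(Add(126071, 188159), Add(-148717, -16966)), s), Add(Function('t')(-43, 85), 391986)) = Mul(Add(Mul(Add(126071, 188159), Add(-148717, -16966)), -78366), Add(Add(Rational(-88, 3), Mul(Rational(1, 3), -43)), 391986)) = Mul(Add(Mul(314230, -165683), -78366), Add(Add(Rational(-88, 3), Rational(-43, 3)), 391986)) = Mul(Add(-52062569090, -78366), Add(Rational(-131, 3), 391986)) = Mul(-52062647456, Rational(1175827, 3)) = Rational(-61216666570246112, 3)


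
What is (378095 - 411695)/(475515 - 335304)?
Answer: -11200/46737 ≈ -0.23964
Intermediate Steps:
(378095 - 411695)/(475515 - 335304) = -33600/140211 = -33600*1/140211 = -11200/46737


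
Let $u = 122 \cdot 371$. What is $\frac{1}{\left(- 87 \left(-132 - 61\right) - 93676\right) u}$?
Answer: $- \frac{1}{3479968870} \approx -2.8736 \cdot 10^{-10}$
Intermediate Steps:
$u = 45262$
$\frac{1}{\left(- 87 \left(-132 - 61\right) - 93676\right) u} = \frac{1}{\left(- 87 \left(-132 - 61\right) - 93676\right) 45262} = \frac{1}{\left(-87\right) \left(-193\right) - 93676} \cdot \frac{1}{45262} = \frac{1}{16791 - 93676} \cdot \frac{1}{45262} = \frac{1}{-76885} \cdot \frac{1}{45262} = \left(- \frac{1}{76885}\right) \frac{1}{45262} = - \frac{1}{3479968870}$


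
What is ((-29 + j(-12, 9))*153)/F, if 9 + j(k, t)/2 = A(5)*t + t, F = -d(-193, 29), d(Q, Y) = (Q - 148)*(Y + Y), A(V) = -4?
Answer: -15453/19778 ≈ -0.78132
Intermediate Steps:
d(Q, Y) = 2*Y*(-148 + Q) (d(Q, Y) = (-148 + Q)*(2*Y) = 2*Y*(-148 + Q))
F = 19778 (F = -2*29*(-148 - 193) = -2*29*(-341) = -1*(-19778) = 19778)
j(k, t) = -18 - 6*t (j(k, t) = -18 + 2*(-4*t + t) = -18 + 2*(-3*t) = -18 - 6*t)
((-29 + j(-12, 9))*153)/F = ((-29 + (-18 - 6*9))*153)/19778 = ((-29 + (-18 - 54))*153)*(1/19778) = ((-29 - 72)*153)*(1/19778) = -101*153*(1/19778) = -15453*1/19778 = -15453/19778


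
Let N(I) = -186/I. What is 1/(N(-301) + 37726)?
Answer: 301/11355712 ≈ 2.6506e-5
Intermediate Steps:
1/(N(-301) + 37726) = 1/(-186/(-301) + 37726) = 1/(-186*(-1/301) + 37726) = 1/(186/301 + 37726) = 1/(11355712/301) = 301/11355712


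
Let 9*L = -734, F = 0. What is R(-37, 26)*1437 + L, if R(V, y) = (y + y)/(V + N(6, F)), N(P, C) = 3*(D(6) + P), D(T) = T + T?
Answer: 660038/153 ≈ 4314.0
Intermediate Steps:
D(T) = 2*T
N(P, C) = 36 + 3*P (N(P, C) = 3*(2*6 + P) = 3*(12 + P) = 36 + 3*P)
R(V, y) = 2*y/(54 + V) (R(V, y) = (y + y)/(V + (36 + 3*6)) = (2*y)/(V + (36 + 18)) = (2*y)/(V + 54) = (2*y)/(54 + V) = 2*y/(54 + V))
L = -734/9 (L = (⅑)*(-734) = -734/9 ≈ -81.556)
R(-37, 26)*1437 + L = (2*26/(54 - 37))*1437 - 734/9 = (2*26/17)*1437 - 734/9 = (2*26*(1/17))*1437 - 734/9 = (52/17)*1437 - 734/9 = 74724/17 - 734/9 = 660038/153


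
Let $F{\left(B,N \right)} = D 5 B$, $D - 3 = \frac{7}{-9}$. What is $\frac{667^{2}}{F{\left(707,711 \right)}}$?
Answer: $\frac{4004001}{70700} \approx 56.634$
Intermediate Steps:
$D = \frac{20}{9}$ ($D = 3 + \frac{7}{-9} = 3 + 7 \left(- \frac{1}{9}\right) = 3 - \frac{7}{9} = \frac{20}{9} \approx 2.2222$)
$F{\left(B,N \right)} = \frac{100 B}{9}$ ($F{\left(B,N \right)} = \frac{20}{9} \cdot 5 B = \frac{100 B}{9}$)
$\frac{667^{2}}{F{\left(707,711 \right)}} = \frac{667^{2}}{\frac{100}{9} \cdot 707} = \frac{444889}{\frac{70700}{9}} = 444889 \cdot \frac{9}{70700} = \frac{4004001}{70700}$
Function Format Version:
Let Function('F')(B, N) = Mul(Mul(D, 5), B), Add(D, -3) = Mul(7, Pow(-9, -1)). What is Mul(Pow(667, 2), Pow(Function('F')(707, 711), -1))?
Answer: Rational(4004001, 70700) ≈ 56.634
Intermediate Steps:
D = Rational(20, 9) (D = Add(3, Mul(7, Pow(-9, -1))) = Add(3, Mul(7, Rational(-1, 9))) = Add(3, Rational(-7, 9)) = Rational(20, 9) ≈ 2.2222)
Function('F')(B, N) = Mul(Rational(100, 9), B) (Function('F')(B, N) = Mul(Mul(Rational(20, 9), 5), B) = Mul(Rational(100, 9), B))
Mul(Pow(667, 2), Pow(Function('F')(707, 711), -1)) = Mul(Pow(667, 2), Pow(Mul(Rational(100, 9), 707), -1)) = Mul(444889, Pow(Rational(70700, 9), -1)) = Mul(444889, Rational(9, 70700)) = Rational(4004001, 70700)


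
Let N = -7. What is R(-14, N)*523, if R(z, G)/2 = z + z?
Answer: -29288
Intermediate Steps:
R(z, G) = 4*z (R(z, G) = 2*(z + z) = 2*(2*z) = 4*z)
R(-14, N)*523 = (4*(-14))*523 = -56*523 = -29288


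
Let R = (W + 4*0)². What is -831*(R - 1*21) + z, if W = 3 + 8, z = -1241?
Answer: -84341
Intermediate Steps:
W = 11
R = 121 (R = (11 + 4*0)² = (11 + 0)² = 11² = 121)
-831*(R - 1*21) + z = -831*(121 - 1*21) - 1241 = -831*(121 - 21) - 1241 = -831*100 - 1241 = -83100 - 1241 = -84341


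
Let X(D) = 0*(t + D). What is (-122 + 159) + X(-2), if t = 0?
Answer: 37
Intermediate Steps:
X(D) = 0 (X(D) = 0*(0 + D) = 0*D = 0)
(-122 + 159) + X(-2) = (-122 + 159) + 0 = 37 + 0 = 37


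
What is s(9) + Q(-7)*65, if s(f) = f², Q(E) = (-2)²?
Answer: 341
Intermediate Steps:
Q(E) = 4
s(9) + Q(-7)*65 = 9² + 4*65 = 81 + 260 = 341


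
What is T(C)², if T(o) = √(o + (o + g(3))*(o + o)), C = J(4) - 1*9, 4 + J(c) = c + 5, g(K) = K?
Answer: 4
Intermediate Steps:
J(c) = 1 + c (J(c) = -4 + (c + 5) = -4 + (5 + c) = 1 + c)
C = -4 (C = (1 + 4) - 1*9 = 5 - 9 = -4)
T(o) = √(o + 2*o*(3 + o)) (T(o) = √(o + (o + 3)*(o + o)) = √(o + (3 + o)*(2*o)) = √(o + 2*o*(3 + o)))
T(C)² = (√(-4*(7 + 2*(-4))))² = (√(-4*(7 - 8)))² = (√(-4*(-1)))² = (√4)² = 2² = 4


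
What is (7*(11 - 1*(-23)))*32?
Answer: 7616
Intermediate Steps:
(7*(11 - 1*(-23)))*32 = (7*(11 + 23))*32 = (7*34)*32 = 238*32 = 7616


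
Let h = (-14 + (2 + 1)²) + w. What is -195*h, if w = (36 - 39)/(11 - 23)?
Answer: 3705/4 ≈ 926.25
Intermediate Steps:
w = ¼ (w = -3/(-12) = -3*(-1/12) = ¼ ≈ 0.25000)
h = -19/4 (h = (-14 + (2 + 1)²) + ¼ = (-14 + 3²) + ¼ = (-14 + 9) + ¼ = -5 + ¼ = -19/4 ≈ -4.7500)
-195*h = -195*(-19/4) = 3705/4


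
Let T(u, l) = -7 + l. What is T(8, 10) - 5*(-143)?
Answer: 718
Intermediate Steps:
T(8, 10) - 5*(-143) = (-7 + 10) - 5*(-143) = 3 + 715 = 718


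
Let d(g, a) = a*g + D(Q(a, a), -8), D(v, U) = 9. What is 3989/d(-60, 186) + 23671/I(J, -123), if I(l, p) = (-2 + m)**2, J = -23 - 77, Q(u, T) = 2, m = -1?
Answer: 29324380/11151 ≈ 2629.8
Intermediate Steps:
J = -100
d(g, a) = 9 + a*g (d(g, a) = a*g + 9 = 9 + a*g)
I(l, p) = 9 (I(l, p) = (-2 - 1)**2 = (-3)**2 = 9)
3989/d(-60, 186) + 23671/I(J, -123) = 3989/(9 + 186*(-60)) + 23671/9 = 3989/(9 - 11160) + 23671*(1/9) = 3989/(-11151) + 23671/9 = 3989*(-1/11151) + 23671/9 = -3989/11151 + 23671/9 = 29324380/11151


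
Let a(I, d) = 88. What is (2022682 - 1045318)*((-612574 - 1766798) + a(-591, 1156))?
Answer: -2325426527376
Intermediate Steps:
(2022682 - 1045318)*((-612574 - 1766798) + a(-591, 1156)) = (2022682 - 1045318)*((-612574 - 1766798) + 88) = 977364*(-2379372 + 88) = 977364*(-2379284) = -2325426527376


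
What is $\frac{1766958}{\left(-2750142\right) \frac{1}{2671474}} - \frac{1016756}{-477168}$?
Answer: $- \frac{93850525494513671}{54678323244} \approx -1.7164 \cdot 10^{6}$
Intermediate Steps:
$\frac{1766958}{\left(-2750142\right) \frac{1}{2671474}} - \frac{1016756}{-477168} = \frac{1766958}{\left(-2750142\right) \frac{1}{2671474}} - - \frac{254189}{119292} = \frac{1766958}{- \frac{1375071}{1335737}} + \frac{254189}{119292} = 1766958 \left(- \frac{1335737}{1375071}\right) + \frac{254189}{119292} = - \frac{786730392682}{458357} + \frac{254189}{119292} = - \frac{93850525494513671}{54678323244}$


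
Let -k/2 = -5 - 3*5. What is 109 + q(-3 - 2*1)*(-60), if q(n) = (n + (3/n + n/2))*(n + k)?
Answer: 17119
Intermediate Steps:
k = 40 (k = -2*(-5 - 3*5) = -2*(-5 - 15) = -2*(-20) = 40)
q(n) = (40 + n)*(3/n + 3*n/2) (q(n) = (n + (3/n + n/2))*(n + 40) = (n + (3/n + n*(½)))*(40 + n) = (n + (3/n + n/2))*(40 + n) = (n + (n/2 + 3/n))*(40 + n) = (3/n + 3*n/2)*(40 + n) = (40 + n)*(3/n + 3*n/2))
109 + q(-3 - 2*1)*(-60) = 109 + (3 + 60*(-3 - 2*1) + 120/(-3 - 2*1) + 3*(-3 - 2*1)²/2)*(-60) = 109 + (3 + 60*(-3 - 2) + 120/(-3 - 2) + 3*(-3 - 2)²/2)*(-60) = 109 + (3 + 60*(-5) + 120/(-5) + (3/2)*(-5)²)*(-60) = 109 + (3 - 300 + 120*(-⅕) + (3/2)*25)*(-60) = 109 + (3 - 300 - 24 + 75/2)*(-60) = 109 - 567/2*(-60) = 109 + 17010 = 17119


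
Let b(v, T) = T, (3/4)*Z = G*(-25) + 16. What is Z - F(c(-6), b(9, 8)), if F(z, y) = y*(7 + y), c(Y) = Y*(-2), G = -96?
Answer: 9304/3 ≈ 3101.3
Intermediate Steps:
Z = 9664/3 (Z = 4*(-96*(-25) + 16)/3 = 4*(2400 + 16)/3 = (4/3)*2416 = 9664/3 ≈ 3221.3)
c(Y) = -2*Y
Z - F(c(-6), b(9, 8)) = 9664/3 - 8*(7 + 8) = 9664/3 - 8*15 = 9664/3 - 1*120 = 9664/3 - 120 = 9304/3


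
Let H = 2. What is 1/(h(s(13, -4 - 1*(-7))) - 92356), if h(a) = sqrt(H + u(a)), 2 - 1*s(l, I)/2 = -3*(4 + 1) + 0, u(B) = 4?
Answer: -46178/4264815365 - sqrt(6)/8529630730 ≈ -1.0828e-5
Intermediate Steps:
s(l, I) = 34 (s(l, I) = 4 - 2*(-3*(4 + 1) + 0) = 4 - 2*(-3*5 + 0) = 4 - 2*(-15 + 0) = 4 - 2*(-15) = 4 + 30 = 34)
h(a) = sqrt(6) (h(a) = sqrt(2 + 4) = sqrt(6))
1/(h(s(13, -4 - 1*(-7))) - 92356) = 1/(sqrt(6) - 92356) = 1/(-92356 + sqrt(6))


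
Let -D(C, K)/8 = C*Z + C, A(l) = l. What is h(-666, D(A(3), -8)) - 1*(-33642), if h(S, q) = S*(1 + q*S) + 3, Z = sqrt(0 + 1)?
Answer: -21257709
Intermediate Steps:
Z = 1 (Z = sqrt(1) = 1)
D(C, K) = -16*C (D(C, K) = -8*(C*1 + C) = -8*(C + C) = -16*C)
h(S, q) = 3 + S*(1 + S*q) (h(S, q) = S*(1 + S*q) + 3 = 3 + S*(1 + S*q))
h(-666, D(A(3), -8)) - 1*(-33642) = (3 - 666 - 16*3*(-666)**2) - 1*(-33642) = (3 - 666 - 48*443556) + 33642 = (3 - 666 - 21290688) + 33642 = -21291351 + 33642 = -21257709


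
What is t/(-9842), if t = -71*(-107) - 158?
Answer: -7439/9842 ≈ -0.75584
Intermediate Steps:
t = 7439 (t = 7597 - 158 = 7439)
t/(-9842) = 7439/(-9842) = 7439*(-1/9842) = -7439/9842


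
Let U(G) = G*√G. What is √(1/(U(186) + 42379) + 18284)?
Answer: √(18284 + 1/(42379 + 186*√186)) ≈ 135.22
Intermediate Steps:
U(G) = G^(3/2)
√(1/(U(186) + 42379) + 18284) = √(1/(186^(3/2) + 42379) + 18284) = √(1/(186*√186 + 42379) + 18284) = √(1/(42379 + 186*√186) + 18284) = √(18284 + 1/(42379 + 186*√186))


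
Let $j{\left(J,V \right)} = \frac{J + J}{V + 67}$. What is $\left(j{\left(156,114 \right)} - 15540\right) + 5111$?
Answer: $- \frac{1887337}{181} \approx -10427.0$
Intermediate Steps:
$j{\left(J,V \right)} = \frac{2 J}{67 + V}$
$\left(j{\left(156,114 \right)} - 15540\right) + 5111 = \left(2 \cdot 156 \frac{1}{67 + 114} - 15540\right) + 5111 = \left(2 \cdot 156 \cdot \frac{1}{181} - 15540\right) + 5111 = \left(\frac{312}{181} - 15540\right) + 5111 = - \frac{2812428}{181} + 5111 = - \frac{1887337}{181}$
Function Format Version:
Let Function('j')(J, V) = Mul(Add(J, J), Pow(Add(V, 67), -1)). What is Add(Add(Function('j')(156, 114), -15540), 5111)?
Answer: Rational(-1887337, 181) ≈ -10427.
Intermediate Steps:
Function('j')(J, V) = Mul(2, J, Pow(Add(67, V), -1)) (Function('j')(J, V) = Mul(Mul(2, J), Pow(Add(67, V), -1)) = Mul(2, J, Pow(Add(67, V), -1)))
Add(Add(Function('j')(156, 114), -15540), 5111) = Add(Add(Mul(2, 156, Pow(Add(67, 114), -1)), -15540), 5111) = Add(Add(Mul(2, 156, Pow(181, -1)), -15540), 5111) = Add(Add(Mul(2, 156, Rational(1, 181)), -15540), 5111) = Add(Add(Rational(312, 181), -15540), 5111) = Add(Rational(-2812428, 181), 5111) = Rational(-1887337, 181)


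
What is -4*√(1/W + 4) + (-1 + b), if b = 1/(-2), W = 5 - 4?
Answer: -3/2 - 4*√5 ≈ -10.444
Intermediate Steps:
W = 1
b = -½ (b = 1*(-½) = -½ ≈ -0.50000)
-4*√(1/W + 4) + (-1 + b) = -4*√(1/1 + 4) + (-1 - ½) = -4*√(1 + 4) - 3/2 = -4*√5 - 3/2 = -3/2 - 4*√5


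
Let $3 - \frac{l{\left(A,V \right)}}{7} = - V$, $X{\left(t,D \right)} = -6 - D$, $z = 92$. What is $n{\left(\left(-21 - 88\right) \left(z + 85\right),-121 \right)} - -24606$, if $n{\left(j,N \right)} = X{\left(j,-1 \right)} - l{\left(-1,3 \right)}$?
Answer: $24559$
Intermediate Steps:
$l{\left(A,V \right)} = 21 + 7 V$ ($l{\left(A,V \right)} = 21 - 7 \left(- V\right) = 21 + 7 V$)
$n{\left(j,N \right)} = -47$ ($n{\left(j,N \right)} = \left(-6 - -1\right) - \left(21 + 7 \cdot 3\right) = \left(-6 + 1\right) - \left(21 + 21\right) = -5 - 42 = -47$)
$n{\left(\left(-21 - 88\right) \left(z + 85\right),-121 \right)} - -24606 = -47 - -24606 = -47 + 24606 = 24559$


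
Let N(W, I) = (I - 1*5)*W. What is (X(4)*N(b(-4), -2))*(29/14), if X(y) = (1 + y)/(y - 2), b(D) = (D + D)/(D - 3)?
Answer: -290/7 ≈ -41.429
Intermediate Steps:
b(D) = 2*D/(-3 + D) (b(D) = (2*D)/(-3 + D) = 2*D/(-3 + D))
N(W, I) = W*(-5 + I) (N(W, I) = (I - 5)*W = (-5 + I)*W = W*(-5 + I))
X(y) = (1 + y)/(-2 + y)
(X(4)*N(b(-4), -2))*(29/14) = (((1 + 4)/(-2 + 4))*((2*(-4)/(-3 - 4))*(-5 - 2)))*(29/14) = ((5/2)*((2*(-4)/(-7))*(-7)))*(29*(1/14)) = (((½)*5)*((2*(-4)*(-⅐))*(-7)))*(29/14) = (5*((8/7)*(-7))/2)*(29/14) = ((5/2)*(-8))*(29/14) = -20*29/14 = -290/7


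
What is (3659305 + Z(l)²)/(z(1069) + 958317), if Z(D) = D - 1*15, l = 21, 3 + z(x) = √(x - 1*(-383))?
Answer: 584466285179/153060953524 - 40252751*√3/459182860572 ≈ 3.8184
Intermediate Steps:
z(x) = -3 + √(383 + x) (z(x) = -3 + √(x - 1*(-383)) = -3 + √(x + 383) = -3 + √(383 + x))
Z(D) = -15 + D (Z(D) = D - 15 = -15 + D)
(3659305 + Z(l)²)/(z(1069) + 958317) = (3659305 + (-15 + 21)²)/((-3 + √(383 + 1069)) + 958317) = (3659305 + 6²)/((-3 + √1452) + 958317) = (3659305 + 36)/((-3 + 22*√3) + 958317) = 3659341/(958314 + 22*√3)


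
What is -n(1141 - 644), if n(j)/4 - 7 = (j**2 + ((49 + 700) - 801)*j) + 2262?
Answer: -893736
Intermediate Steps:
n(j) = 9076 - 208*j + 4*j**2 (n(j) = 28 + 4*((j**2 + ((49 + 700) - 801)*j) + 2262) = 28 + 4*((j**2 + (749 - 801)*j) + 2262) = 28 + 4*((j**2 - 52*j) + 2262) = 28 + 4*(2262 + j**2 - 52*j) = 28 + (9048 - 208*j + 4*j**2) = 9076 - 208*j + 4*j**2)
-n(1141 - 644) = -(9076 - 208*(1141 - 644) + 4*(1141 - 644)**2) = -(9076 - 208*497 + 4*497**2) = -(9076 - 103376 + 4*247009) = -(9076 - 103376 + 988036) = -1*893736 = -893736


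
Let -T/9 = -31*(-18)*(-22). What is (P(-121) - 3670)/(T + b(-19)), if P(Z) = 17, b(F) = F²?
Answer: -3653/110845 ≈ -0.032956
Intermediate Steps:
T = 110484 (T = -9*(-31*(-18))*(-22) = -5022*(-22) = -9*(-12276) = 110484)
(P(-121) - 3670)/(T + b(-19)) = (17 - 3670)/(110484 + (-19)²) = -3653/(110484 + 361) = -3653/110845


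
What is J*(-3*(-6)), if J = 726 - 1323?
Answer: -10746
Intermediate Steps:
J = -597
J*(-3*(-6)) = -(-1791)*(-6) = -597*18 = -10746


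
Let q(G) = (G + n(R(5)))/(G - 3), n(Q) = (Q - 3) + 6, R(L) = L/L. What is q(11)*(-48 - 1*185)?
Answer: -3495/8 ≈ -436.88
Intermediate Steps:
R(L) = 1
n(Q) = 3 + Q (n(Q) = (-3 + Q) + 6 = 3 + Q)
q(G) = (4 + G)/(-3 + G) (q(G) = (G + (3 + 1))/(G - 3) = (G + 4)/(-3 + G) = (4 + G)/(-3 + G))
q(11)*(-48 - 1*185) = ((4 + 11)/(-3 + 11))*(-48 - 1*185) = (15/8)*(-48 - 185) = ((⅛)*15)*(-233) = (15/8)*(-233) = -3495/8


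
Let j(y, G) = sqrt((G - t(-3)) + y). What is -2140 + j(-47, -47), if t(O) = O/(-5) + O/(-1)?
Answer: -2140 + 2*I*sqrt(610)/5 ≈ -2140.0 + 9.8793*I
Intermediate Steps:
t(O) = -6*O/5 (t(O) = O*(-1/5) + O*(-1) = -O/5 - O = -6*O/5)
j(y, G) = sqrt(-18/5 + G + y) (j(y, G) = sqrt((G - (-6)*(-3)/5) + y) = sqrt((G - 1*18/5) + y) = sqrt((G - 18/5) + y) = sqrt((-18/5 + G) + y) = sqrt(-18/5 + G + y))
-2140 + j(-47, -47) = -2140 + sqrt(-90 + 25*(-47) + 25*(-47))/5 = -2140 + sqrt(-90 - 1175 - 1175)/5 = -2140 + sqrt(-2440)/5 = -2140 + (2*I*sqrt(610))/5 = -2140 + 2*I*sqrt(610)/5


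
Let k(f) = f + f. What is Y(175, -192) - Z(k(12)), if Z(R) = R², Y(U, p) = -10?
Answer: -586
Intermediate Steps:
k(f) = 2*f
Y(175, -192) - Z(k(12)) = -10 - (2*12)² = -10 - 1*24² = -10 - 1*576 = -10 - 576 = -586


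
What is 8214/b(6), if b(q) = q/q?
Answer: 8214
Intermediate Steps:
b(q) = 1
8214/b(6) = 8214/1 = 8214*1 = 8214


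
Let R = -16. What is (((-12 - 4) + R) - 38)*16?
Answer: -1120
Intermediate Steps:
(((-12 - 4) + R) - 38)*16 = (((-12 - 4) - 16) - 38)*16 = ((-16 - 16) - 38)*16 = (-32 - 38)*16 = -70*16 = -1120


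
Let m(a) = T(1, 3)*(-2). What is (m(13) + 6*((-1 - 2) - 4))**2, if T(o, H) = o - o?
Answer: 1764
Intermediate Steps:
T(o, H) = 0
m(a) = 0 (m(a) = 0*(-2) = 0)
(m(13) + 6*((-1 - 2) - 4))**2 = (0 + 6*((-1 - 2) - 4))**2 = (0 + 6*(-3 - 4))**2 = (0 + 6*(-7))**2 = (0 - 42)**2 = (-42)**2 = 1764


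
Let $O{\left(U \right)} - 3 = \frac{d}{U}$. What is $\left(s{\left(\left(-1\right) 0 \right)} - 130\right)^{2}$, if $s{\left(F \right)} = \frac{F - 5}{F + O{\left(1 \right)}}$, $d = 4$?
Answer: $\frac{837225}{49} \approx 17086.0$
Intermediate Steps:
$O{\left(U \right)} = 3 + \frac{4}{U}$
$s{\left(F \right)} = \frac{-5 + F}{7 + F}$ ($s{\left(F \right)} = \frac{F - 5}{F + \left(3 + \frac{4}{1}\right)} = \frac{-5 + F}{F + \left(3 + 4 \cdot 1\right)} = \frac{-5 + F}{F + \left(3 + 4\right)} = \frac{-5 + F}{F + 7} = \frac{-5 + F}{7 + F}$)
$\left(s{\left(\left(-1\right) 0 \right)} - 130\right)^{2} = \left(\frac{-5 - 0}{7 - 0} - 130\right)^{2} = \left(\frac{-5 + 0}{7 + 0} - 130\right)^{2} = \left(\frac{1}{7} \left(-5\right) - 130\right)^{2} = \left(- \frac{5}{7} - 130\right)^{2} = \left(- \frac{915}{7}\right)^{2} = \frac{837225}{49}$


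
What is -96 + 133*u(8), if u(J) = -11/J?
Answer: -2231/8 ≈ -278.88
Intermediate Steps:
-96 + 133*u(8) = -96 + 133*(-11/8) = -96 - 1463/8 = -2231/8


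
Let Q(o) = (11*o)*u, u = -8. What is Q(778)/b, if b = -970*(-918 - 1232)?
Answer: -17116/521375 ≈ -0.032829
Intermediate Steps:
Q(o) = -88*o (Q(o) = (11*o)*(-8) = -88*o)
b = 2085500 (b = -970*(-2150) = 2085500)
Q(778)/b = -88*778/2085500 = -68464*1/2085500 = -17116/521375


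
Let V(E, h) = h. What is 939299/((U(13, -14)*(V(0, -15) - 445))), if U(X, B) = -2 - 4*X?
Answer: 939299/24840 ≈ 37.814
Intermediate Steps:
939299/((U(13, -14)*(V(0, -15) - 445))) = 939299/(((-2 - 4*13)*(-15 - 445))) = 939299/(((-2 - 52)*(-460))) = 939299/((-54*(-460))) = 939299/24840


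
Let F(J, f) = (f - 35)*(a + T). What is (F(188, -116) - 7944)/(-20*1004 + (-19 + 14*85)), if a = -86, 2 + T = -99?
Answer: -20293/18909 ≈ -1.0732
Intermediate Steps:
T = -101 (T = -2 - 99 = -101)
F(J, f) = 6545 - 187*f (F(J, f) = (f - 35)*(-86 - 101) = (-35 + f)*(-187) = 6545 - 187*f)
(F(188, -116) - 7944)/(-20*1004 + (-19 + 14*85)) = ((6545 - 187*(-116)) - 7944)/(-20*1004 + (-19 + 14*85)) = ((6545 + 21692) - 7944)/(-20080 + (-19 + 1190)) = (28237 - 7944)/(-20080 + 1171) = 20293/(-18909) = 20293*(-1/18909) = -20293/18909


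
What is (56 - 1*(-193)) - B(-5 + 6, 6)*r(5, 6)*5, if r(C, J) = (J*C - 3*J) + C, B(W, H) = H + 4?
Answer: -601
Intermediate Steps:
B(W, H) = 4 + H
r(C, J) = C - 3*J + C*J (r(C, J) = (C*J - 3*J) + C = (-3*J + C*J) + C = C - 3*J + C*J)
(56 - 1*(-193)) - B(-5 + 6, 6)*r(5, 6)*5 = (56 - 1*(-193)) - (4 + 6)*(5 - 3*6 + 5*6)*5 = (56 + 193) - 10*(5 - 18 + 30)*5 = 249 - 10*17*5 = 249 - 170*5 = 249 - 1*850 = 249 - 850 = -601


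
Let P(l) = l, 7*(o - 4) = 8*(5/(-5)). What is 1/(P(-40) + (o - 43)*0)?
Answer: -1/40 ≈ -0.025000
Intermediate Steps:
o = 20/7 (o = 4 + (8*(5/(-5)))/7 = 4 + (8*(5*(-⅕)))/7 = 4 + (8*(-1))/7 = 4 + (⅐)*(-8) = 4 - 8/7 = 20/7 ≈ 2.8571)
1/(P(-40) + (o - 43)*0) = 1/(-40 + (20/7 - 43)*0) = 1/(-40 - 281/7*0) = 1/(-40 + 0) = 1/(-40) = -1/40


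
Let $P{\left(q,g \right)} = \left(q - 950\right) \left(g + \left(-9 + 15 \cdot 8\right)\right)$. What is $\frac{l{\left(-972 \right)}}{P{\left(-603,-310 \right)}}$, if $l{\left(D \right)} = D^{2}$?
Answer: $\frac{944784}{309047} \approx 3.0571$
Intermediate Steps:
$P{\left(q,g \right)} = \left(-950 + q\right) \left(111 + g\right)$ ($P{\left(q,g \right)} = \left(-950 + q\right) \left(g + \left(-9 + 120\right)\right) = \left(-950 + q\right) \left(g + 111\right) = \left(-950 + q\right) \left(111 + g\right)$)
$\frac{l{\left(-972 \right)}}{P{\left(-603,-310 \right)}} = \frac{\left(-972\right)^{2}}{-105450 - -294500 + 111 \left(-603\right) - -186930} = \frac{944784}{-105450 + 294500 - 66933 + 186930} = \frac{944784}{309047}$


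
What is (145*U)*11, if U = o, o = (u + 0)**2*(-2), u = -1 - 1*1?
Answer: -12760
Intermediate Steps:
u = -2 (u = -1 - 1 = -2)
o = -8 (o = (-2 + 0)**2*(-2) = (-2)**2*(-2) = 4*(-2) = -8)
U = -8
(145*U)*11 = (145*(-8))*11 = -1160*11 = -12760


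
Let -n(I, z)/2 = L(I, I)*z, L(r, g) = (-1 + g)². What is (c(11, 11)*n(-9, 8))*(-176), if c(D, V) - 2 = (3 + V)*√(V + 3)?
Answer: 563200 + 3942400*√14 ≈ 1.5314e+7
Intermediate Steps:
c(D, V) = 2 + (3 + V)^(3/2) (c(D, V) = 2 + (3 + V)*√(V + 3) = 2 + (3 + V)*√(3 + V) = 2 + (3 + V)^(3/2))
n(I, z) = -2*z*(-1 + I)² (n(I, z) = -2*(-1 + I)²*z = -2*z*(-1 + I)²)
(c(11, 11)*n(-9, 8))*(-176) = ((2 + (3 + 11)^(3/2))*(-2*8*(-1 - 9)²))*(-176) = ((2 + 14^(3/2))*(-2*8*(-10)²))*(-176) = ((2 + 14*√14)*(-2*8*100))*(-176) = ((2 + 14*√14)*(-1600))*(-176) = (-3200 - 22400*√14)*(-176) = 563200 + 3942400*√14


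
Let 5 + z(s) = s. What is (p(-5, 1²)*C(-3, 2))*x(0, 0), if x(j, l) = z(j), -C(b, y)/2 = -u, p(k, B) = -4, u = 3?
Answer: 120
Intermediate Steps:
z(s) = -5 + s
C(b, y) = 6 (C(b, y) = -(-2)*3 = -2*(-3) = 6)
x(j, l) = -5 + j
(p(-5, 1²)*C(-3, 2))*x(0, 0) = (-4*6)*(-5 + 0) = -24*(-5) = 120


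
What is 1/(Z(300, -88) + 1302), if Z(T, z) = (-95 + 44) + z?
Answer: 1/1163 ≈ 0.00085985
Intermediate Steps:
Z(T, z) = -51 + z
1/(Z(300, -88) + 1302) = 1/((-51 - 88) + 1302) = 1/(-139 + 1302) = 1/1163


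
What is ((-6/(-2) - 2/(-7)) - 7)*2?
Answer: -52/7 ≈ -7.4286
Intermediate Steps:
((-6/(-2) - 2/(-7)) - 7)*2 = ((-6*(-½) - 2*(-⅐)) - 7)*2 = ((3 + 2/7) - 7)*2 = (23/7 - 7)*2 = -26/7*2 = -52/7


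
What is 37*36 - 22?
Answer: 1310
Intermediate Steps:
37*36 - 22 = 1332 - 22 = 1310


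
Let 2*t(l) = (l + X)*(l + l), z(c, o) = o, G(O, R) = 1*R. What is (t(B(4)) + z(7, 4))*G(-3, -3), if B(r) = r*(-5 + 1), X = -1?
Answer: -828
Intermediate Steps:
G(O, R) = R
B(r) = -4*r (B(r) = r*(-4) = -4*r)
t(l) = l*(-1 + l) (t(l) = ((l - 1)*(l + l))/2 = ((-1 + l)*(2*l))/2 = (2*l*(-1 + l))/2 = l*(-1 + l))
(t(B(4)) + z(7, 4))*G(-3, -3) = ((-4*4)*(-1 - 4*4) + 4)*(-3) = (-16*(-1 - 16) + 4)*(-3) = (-16*(-17) + 4)*(-3) = (272 + 4)*(-3) = 276*(-3) = -828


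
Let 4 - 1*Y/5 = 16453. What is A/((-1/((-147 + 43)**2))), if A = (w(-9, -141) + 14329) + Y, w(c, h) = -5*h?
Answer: 726954176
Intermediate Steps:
Y = -82245 (Y = 20 - 5*16453 = 20 - 82265 = -82245)
A = -67211 (A = (-5*(-141) + 14329) - 82245 = (705 + 14329) - 82245 = 15034 - 82245 = -67211)
A/((-1/((-147 + 43)**2))) = -67211*(-(-147 + 43)**2) = -67211*(-1*(-104)**2) = -67211/((-1/10816)) = -67211/((-1*1/10816)) = -67211/(-1/10816) = -67211*(-10816) = 726954176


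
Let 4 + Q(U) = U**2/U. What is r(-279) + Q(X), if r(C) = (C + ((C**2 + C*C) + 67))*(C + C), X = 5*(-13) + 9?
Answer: -86752320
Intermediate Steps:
X = -56 (X = -65 + 9 = -56)
r(C) = 2*C*(67 + C + 2*C**2) (r(C) = (C + ((C**2 + C**2) + 67))*(2*C) = (C + (2*C**2 + 67))*(2*C) = (C + (67 + 2*C**2))*(2*C) = (67 + C + 2*C**2)*(2*C) = 2*C*(67 + C + 2*C**2))
Q(U) = -4 + U (Q(U) = -4 + U**2/U = -4 + U)
r(-279) + Q(X) = 2*(-279)*(67 - 279 + 2*(-279)**2) + (-4 - 56) = 2*(-279)*(67 - 279 + 2*77841) - 60 = 2*(-279)*(67 - 279 + 155682) - 60 = 2*(-279)*155470 - 60 = -86752260 - 60 = -86752320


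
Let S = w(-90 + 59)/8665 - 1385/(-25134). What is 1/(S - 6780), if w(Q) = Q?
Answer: -217786110/1476578603929 ≈ -0.00014749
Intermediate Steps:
S = 11221871/217786110 (S = (-90 + 59)/8665 - 1385/(-25134) = -31*1/8665 - 1385*(-1/25134) = -31/8665 + 1385/25134 = 11221871/217786110 ≈ 0.051527)
1/(S - 6780) = 1/(11221871/217786110 - 6780) = 1/(-1476578603929/217786110) = -217786110/1476578603929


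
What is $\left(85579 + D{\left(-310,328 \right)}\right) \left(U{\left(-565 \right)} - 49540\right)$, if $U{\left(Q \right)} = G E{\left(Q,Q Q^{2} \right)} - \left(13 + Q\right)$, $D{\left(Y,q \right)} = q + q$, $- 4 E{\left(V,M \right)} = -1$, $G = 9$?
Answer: $- \frac{16897144605}{4} \approx -4.2243 \cdot 10^{9}$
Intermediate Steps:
$E{\left(V,M \right)} = \frac{1}{4}$ ($E{\left(V,M \right)} = \left(- \frac{1}{4}\right) \left(-1\right) = \frac{1}{4}$)
$D{\left(Y,q \right)} = 2 q$
$U{\left(Q \right)} = - \frac{43}{4} - Q$ ($U{\left(Q \right)} = 9 \cdot \frac{1}{4} - \left(13 + Q\right) = \frac{9}{4} - \left(13 + Q\right) = - \frac{43}{4} - Q$)
$\left(85579 + D{\left(-310,328 \right)}\right) \left(U{\left(-565 \right)} - 49540\right) = \left(85579 + 2 \cdot 328\right) \left(\left(- \frac{43}{4} - -565\right) - 49540\right) = \left(85579 + 656\right) \left(\left(- \frac{43}{4} + 565\right) - 49540\right) = 86235 \left(\frac{2217}{4} - 49540\right) = 86235 \left(- \frac{195943}{4}\right) = - \frac{16897144605}{4}$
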